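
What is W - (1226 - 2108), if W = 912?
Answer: 1794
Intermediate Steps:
W - (1226 - 2108) = 912 - (1226 - 2108) = 912 - 1*(-882) = 912 + 882 = 1794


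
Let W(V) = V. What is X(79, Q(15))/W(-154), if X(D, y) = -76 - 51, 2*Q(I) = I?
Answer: 127/154 ≈ 0.82468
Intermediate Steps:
Q(I) = I/2
X(D, y) = -127
X(79, Q(15))/W(-154) = -127/(-154) = -127*(-1/154) = 127/154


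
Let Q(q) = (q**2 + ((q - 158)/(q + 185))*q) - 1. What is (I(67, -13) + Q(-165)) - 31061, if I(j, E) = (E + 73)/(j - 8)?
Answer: -276411/236 ≈ -1171.2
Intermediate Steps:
I(j, E) = (73 + E)/(-8 + j)
Q(q) = -1 + q**2 + q*(-158 + q)/(185 + q) (Q(q) = (q**2 + ((-158 + q)/(185 + q))*q) - 1 = (q**2 + q*(-158 + q)/(185 + q)) - 1 = -1 + q**2 + q*(-158 + q)/(185 + q))
(I(67, -13) + Q(-165)) - 31061 = ((73 - 13)/(-8 + 67) + (-185 + (-165)**3 - 159*(-165) + 186*(-165)**2)/(185 - 165)) - 31061 = (60/59 + (-185 - 4492125 + 26235 + 186*27225)/20) - 31061 = ((1/59)*60 + (-185 - 4492125 + 26235 + 5063850)/20) - 31061 = (60/59 + (1/20)*597775) - 31061 = (60/59 + 119555/4) - 31061 = 7053985/236 - 31061 = -276411/236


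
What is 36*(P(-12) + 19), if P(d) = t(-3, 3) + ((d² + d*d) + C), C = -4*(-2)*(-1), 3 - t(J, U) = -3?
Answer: 10980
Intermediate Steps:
t(J, U) = 6 (t(J, U) = 3 - 1*(-3) = 3 + 3 = 6)
C = -8 (C = 8*(-1) = -8)
P(d) = -2 + 2*d² (P(d) = 6 + ((d² + d*d) - 8) = 6 + ((d² + d²) - 8) = 6 + (2*d² - 8) = 6 + (-8 + 2*d²) = -2 + 2*d²)
36*(P(-12) + 19) = 36*((-2 + 2*(-12)²) + 19) = 36*((-2 + 2*144) + 19) = 36*((-2 + 288) + 19) = 36*(286 + 19) = 36*305 = 10980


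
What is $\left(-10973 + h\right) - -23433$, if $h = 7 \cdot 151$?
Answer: $13517$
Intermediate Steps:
$h = 1057$
$\left(-10973 + h\right) - -23433 = \left(-10973 + 1057\right) - -23433 = -9916 + 23433 = 13517$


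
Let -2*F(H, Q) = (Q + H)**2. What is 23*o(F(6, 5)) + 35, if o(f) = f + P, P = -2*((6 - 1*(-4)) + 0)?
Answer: -3633/2 ≈ -1816.5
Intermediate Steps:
P = -20 (P = -2*((6 + 4) + 0) = -2*(10 + 0) = -2*10 = -20)
F(H, Q) = -(H + Q)**2/2 (F(H, Q) = -(Q + H)**2/2 = -(H + Q)**2/2)
o(f) = -20 + f (o(f) = f - 20 = -20 + f)
23*o(F(6, 5)) + 35 = 23*(-20 - (6 + 5)**2/2) + 35 = 23*(-20 - 1/2*11**2) + 35 = 23*(-20 - 1/2*121) + 35 = 23*(-20 - 121/2) + 35 = 23*(-161/2) + 35 = -3703/2 + 35 = -3633/2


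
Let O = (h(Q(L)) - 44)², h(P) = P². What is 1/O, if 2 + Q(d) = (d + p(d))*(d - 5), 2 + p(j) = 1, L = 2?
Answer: 1/361 ≈ 0.0027701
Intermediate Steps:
p(j) = -1 (p(j) = -2 + 1 = -1)
Q(d) = -2 + (-1 + d)*(-5 + d) (Q(d) = -2 + (d - 1)*(d - 5) = -2 + (-1 + d)*(-5 + d))
O = 361 (O = ((3 + 2² - 6*2)² - 44)² = ((3 + 4 - 12)² - 44)² = ((-5)² - 44)² = (25 - 44)² = (-19)² = 361)
1/O = 1/361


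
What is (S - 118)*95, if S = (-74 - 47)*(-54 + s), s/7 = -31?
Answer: 3103935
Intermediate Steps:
s = -217 (s = 7*(-31) = -217)
S = 32791 (S = (-74 - 47)*(-54 - 217) = -121*(-271) = 32791)
(S - 118)*95 = (32791 - 118)*95 = 32673*95 = 3103935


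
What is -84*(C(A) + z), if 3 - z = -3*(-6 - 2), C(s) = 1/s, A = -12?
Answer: 1771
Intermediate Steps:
z = -21 (z = 3 - (-3)*(-6 - 2) = 3 - (-3)*(-8) = 3 - 1*24 = 3 - 24 = -21)
-84*(C(A) + z) = -84*(1/(-12) - 21) = -84*(-1/12 - 21) = -84*(-253/12) = 1771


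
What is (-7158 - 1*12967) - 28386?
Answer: -48511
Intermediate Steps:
(-7158 - 1*12967) - 28386 = (-7158 - 12967) - 28386 = -20125 - 28386 = -48511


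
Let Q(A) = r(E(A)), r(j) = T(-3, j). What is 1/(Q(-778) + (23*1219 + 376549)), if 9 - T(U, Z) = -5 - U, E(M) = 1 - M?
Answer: 1/404597 ≈ 2.4716e-6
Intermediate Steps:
T(U, Z) = 14 + U (T(U, Z) = 9 - (-5 - U) = 9 + (5 + U) = 14 + U)
r(j) = 11 (r(j) = 14 - 3 = 11)
Q(A) = 11
1/(Q(-778) + (23*1219 + 376549)) = 1/(11 + (23*1219 + 376549)) = 1/(11 + (28037 + 376549)) = 1/(11 + 404586) = 1/404597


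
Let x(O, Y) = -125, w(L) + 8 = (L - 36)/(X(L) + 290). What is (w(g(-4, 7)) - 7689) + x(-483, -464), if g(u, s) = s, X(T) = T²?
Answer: -2651687/339 ≈ -7822.1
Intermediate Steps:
w(L) = -8 + (-36 + L)/(290 + L²) (w(L) = -8 + (L - 36)/(L² + 290) = -8 + (-36 + L)/(290 + L²))
(w(g(-4, 7)) - 7689) + x(-483, -464) = ((-2356 + 7 - 8*7²)/(290 + 7²) - 7689) - 125 = ((-2356 + 7 - 8*49)/(290 + 49) - 7689) - 125 = ((-2356 + 7 - 392)/339 - 7689) - 125 = ((1/339)*(-2741) - 7689) - 125 = (-2741/339 - 7689) - 125 = -2609312/339 - 125 = -2651687/339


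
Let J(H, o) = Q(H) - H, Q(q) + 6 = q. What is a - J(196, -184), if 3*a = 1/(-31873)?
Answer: 573713/95619 ≈ 6.0000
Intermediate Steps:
Q(q) = -6 + q
J(H, o) = -6 (J(H, o) = (-6 + H) - H = -6)
a = -1/95619 (a = (⅓)/(-31873) = (⅓)*(-1/31873) = -1/95619 ≈ -1.0458e-5)
a - J(196, -184) = -1/95619 - 1*(-6) = -1/95619 + 6 = 573713/95619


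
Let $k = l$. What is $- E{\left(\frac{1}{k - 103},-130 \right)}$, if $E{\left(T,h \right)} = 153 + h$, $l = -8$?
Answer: $-23$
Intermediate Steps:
$k = -8$
$- E{\left(\frac{1}{k - 103},-130 \right)} = - (153 - 130) = \left(-1\right) 23 = -23$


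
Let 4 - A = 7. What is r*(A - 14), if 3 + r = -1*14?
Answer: 289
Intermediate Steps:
r = -17 (r = -3 - 1*14 = -3 - 14 = -17)
A = -3 (A = 4 - 1*7 = 4 - 7 = -3)
r*(A - 14) = -17*(-3 - 14) = -17*(-17) = 289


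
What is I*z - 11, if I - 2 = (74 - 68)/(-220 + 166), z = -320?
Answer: -5539/9 ≈ -615.44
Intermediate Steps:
I = 17/9 (I = 2 + (74 - 68)/(-220 + 166) = 2 + 6/(-54) = 2 + 6*(-1/54) = 2 - ⅑ = 17/9 ≈ 1.8889)
I*z - 11 = (17/9)*(-320) - 11 = -5440/9 - 11 = -5539/9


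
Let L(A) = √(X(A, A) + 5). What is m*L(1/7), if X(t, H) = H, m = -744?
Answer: -4464*√7/7 ≈ -1687.2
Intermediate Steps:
L(A) = √(5 + A) (L(A) = √(A + 5) = √(5 + A))
m*L(1/7) = -744*√(5 + 1/7) = -744*√(5 + ⅐) = -4464*√7/7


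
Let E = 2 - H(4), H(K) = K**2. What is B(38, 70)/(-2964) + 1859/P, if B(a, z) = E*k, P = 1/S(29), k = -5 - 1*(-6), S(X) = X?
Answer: 79896109/1482 ≈ 53911.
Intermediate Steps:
k = 1 (k = -5 + 6 = 1)
E = -14 (E = 2 - 1*4**2 = 2 - 1*16 = 2 - 16 = -14)
P = 1/29 ≈ 0.034483
B(a, z) = -14 (B(a, z) = -14*1 = -14)
B(38, 70)/(-2964) + 1859/P = -14/(-2964) + 1859/(1/29) = -14*(-1/2964) + 1859*29 = 7/1482 + 53911 = 79896109/1482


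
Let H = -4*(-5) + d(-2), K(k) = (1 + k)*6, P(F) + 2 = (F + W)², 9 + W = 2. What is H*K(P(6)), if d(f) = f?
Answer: 0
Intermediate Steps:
W = -7 (W = -9 + 2 = -7)
P(F) = -2 + (-7 + F)² (P(F) = -2 + (F - 7)² = -2 + (-7 + F)²)
K(k) = 6 + 6*k
H = 18 (H = -4*(-5) - 2 = 20 - 2 = 18)
H*K(P(6)) = 18*(6 + 6*(-2 + (-7 + 6)²)) = 18*(6 + 6*(-2 + (-1)²)) = 18*(6 + 6*(-2 + 1)) = 18*(6 + 6*(-1)) = 18*(6 - 6) = 18*0 = 0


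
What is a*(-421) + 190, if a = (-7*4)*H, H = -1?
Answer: -11598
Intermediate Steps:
a = 28 (a = -7*4*(-1) = -28*(-1) = 28)
a*(-421) + 190 = 28*(-421) + 190 = -11788 + 190 = -11598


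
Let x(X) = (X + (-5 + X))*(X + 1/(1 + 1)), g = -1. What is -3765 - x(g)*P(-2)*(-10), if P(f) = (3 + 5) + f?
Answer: -3555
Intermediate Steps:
x(X) = (1/2 + X)*(-5 + 2*X) (x(X) = (-5 + 2*X)*(X + 1/2) = (-5 + 2*X)*(1/2 + X) = (1/2 + X)*(-5 + 2*X))
P(f) = 8 + f
-3765 - x(g)*P(-2)*(-10) = -3765 - (-5/2 - 4*(-1) + 2*(-1)**2)*(8 - 2)*(-10) = -3765 - (-5/2 + 4 + 2*1)*6*(-10) = -3765 - (-5/2 + 4 + 2)*6*(-10) = -3765 - (7/2)*6*(-10) = -3765 - 21*(-10) = -3765 - 1*(-210) = -3765 + 210 = -3555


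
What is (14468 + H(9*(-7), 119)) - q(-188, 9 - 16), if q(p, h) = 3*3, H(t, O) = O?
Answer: 14578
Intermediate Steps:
q(p, h) = 9
(14468 + H(9*(-7), 119)) - q(-188, 9 - 16) = (14468 + 119) - 1*9 = 14587 - 9 = 14578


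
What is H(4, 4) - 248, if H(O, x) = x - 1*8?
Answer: -252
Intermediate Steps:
H(O, x) = -8 + x (H(O, x) = x - 8 = -8 + x)
H(4, 4) - 248 = (-8 + 4) - 248 = -4 - 248 = -252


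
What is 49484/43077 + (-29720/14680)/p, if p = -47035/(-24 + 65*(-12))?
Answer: 828452144336/743588497065 ≈ 1.1141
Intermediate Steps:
p = 47035/804 (p = -47035/(-24 - 780) = -47035/(-804) = -47035*(-1/804) = 47035/804 ≈ 58.501)
49484/43077 + (-29720/14680)/p = 49484/43077 + (-29720/14680)/(47035/804) = 49484*(1/43077) - 29720*1/14680*(804/47035) = 49484/43077 - 743/367*804/47035 = 49484/43077 - 597372/17261845 = 828452144336/743588497065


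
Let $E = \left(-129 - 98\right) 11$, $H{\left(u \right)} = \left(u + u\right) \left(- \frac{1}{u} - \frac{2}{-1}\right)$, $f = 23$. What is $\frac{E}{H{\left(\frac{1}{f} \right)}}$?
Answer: $\frac{57431}{42} \approx 1367.4$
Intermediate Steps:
$H{\left(u \right)} = 2 u \left(2 - \frac{1}{u}\right)$ ($H{\left(u \right)} = 2 u \left(- \frac{1}{u} - -2\right) = 2 u \left(- \frac{1}{u} + 2\right) = 2 u \left(2 - \frac{1}{u}\right)$)
$E = -2497$ ($E = \left(-227\right) 11 = -2497$)
$\frac{E}{H{\left(\frac{1}{f} \right)}} = - \frac{2497}{-2 + \frac{4}{23}} = - \frac{2497}{- \frac{42}{23}} = \left(-2497\right) \left(- \frac{23}{42}\right) = \frac{57431}{42}$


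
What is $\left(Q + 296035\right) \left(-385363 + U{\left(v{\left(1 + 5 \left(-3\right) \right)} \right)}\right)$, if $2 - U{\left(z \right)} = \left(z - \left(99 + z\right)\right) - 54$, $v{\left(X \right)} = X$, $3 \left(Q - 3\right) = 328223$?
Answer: $- \frac{468542743096}{3} \approx -1.5618 \cdot 10^{11}$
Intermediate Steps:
$Q = \frac{328232}{3}$ ($Q = 3 + \frac{1}{3} \cdot 328223 = 3 + \frac{328223}{3} = \frac{328232}{3} \approx 1.0941 \cdot 10^{5}$)
$U{\left(z \right)} = 155$ ($U{\left(z \right)} = 2 - \left(\left(z - \left(99 + z\right)\right) - 54\right) = 2 - \left(-99 - 54\right) = 2 - -153 = 2 + 153 = 155$)
$\left(Q + 296035\right) \left(-385363 + U{\left(v{\left(1 + 5 \left(-3\right) \right)} \right)}\right) = \left(\frac{328232}{3} + 296035\right) \left(-385363 + 155\right) = \frac{1216337}{3} \left(-385208\right) = - \frac{468542743096}{3}$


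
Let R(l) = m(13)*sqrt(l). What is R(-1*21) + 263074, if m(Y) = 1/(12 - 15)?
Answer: 263074 - I*sqrt(21)/3 ≈ 2.6307e+5 - 1.5275*I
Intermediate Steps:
m(Y) = -1/3 (m(Y) = 1/(-3) = -1/3)
R(l) = -sqrt(l)/3
R(-1*21) + 263074 = -I*sqrt(21)/3 + 263074 = 263074 - I*sqrt(21)/3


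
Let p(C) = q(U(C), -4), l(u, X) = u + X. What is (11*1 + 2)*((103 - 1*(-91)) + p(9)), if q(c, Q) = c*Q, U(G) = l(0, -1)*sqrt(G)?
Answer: 2678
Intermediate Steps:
l(u, X) = X + u
U(G) = -sqrt(G) (U(G) = (-1 + 0)*sqrt(G) = -sqrt(G))
q(c, Q) = Q*c
p(C) = 4*sqrt(C) (p(C) = -(-4)*sqrt(C) = 4*sqrt(C))
(11*1 + 2)*((103 - 1*(-91)) + p(9)) = (11*1 + 2)*((103 - 1*(-91)) + 4*sqrt(9)) = (11 + 2)*((103 + 91) + 4*3) = 13*(194 + 12) = 13*206 = 2678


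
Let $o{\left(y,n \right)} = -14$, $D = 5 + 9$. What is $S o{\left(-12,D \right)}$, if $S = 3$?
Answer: $-42$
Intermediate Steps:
$D = 14$
$S o{\left(-12,D \right)} = 3 \left(-14\right) = -42$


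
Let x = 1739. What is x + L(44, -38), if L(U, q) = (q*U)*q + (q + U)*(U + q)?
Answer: 65311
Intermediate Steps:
L(U, q) = (U + q)**2 + U*q**2 (L(U, q) = (U*q)*q + (U + q)*(U + q) = U*q**2 + (U + q)**2 = (U + q)**2 + U*q**2)
x + L(44, -38) = 1739 + ((44 - 38)**2 + 44*(-38)**2) = 1739 + (6**2 + 44*1444) = 1739 + (36 + 63536) = 1739 + 63572 = 65311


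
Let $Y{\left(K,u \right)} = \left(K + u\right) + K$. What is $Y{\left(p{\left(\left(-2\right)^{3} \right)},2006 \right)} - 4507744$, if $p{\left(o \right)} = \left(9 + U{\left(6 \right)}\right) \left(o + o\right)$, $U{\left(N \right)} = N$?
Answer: $-4506218$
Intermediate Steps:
$p{\left(o \right)} = 30 o$ ($p{\left(o \right)} = \left(9 + 6\right) \left(o + o\right) = 15 \cdot 2 o = 30 o$)
$Y{\left(K,u \right)} = u + 2 K$
$Y{\left(p{\left(\left(-2\right)^{3} \right)},2006 \right)} - 4507744 = \left(2006 + 2 \cdot 30 \left(-2\right)^{3}\right) - 4507744 = \left(2006 + 2 \cdot 30 \left(-8\right)\right) - 4507744 = \left(2006 + 2 \left(-240\right)\right) - 4507744 = \left(2006 - 480\right) - 4507744 = 1526 - 4507744 = -4506218$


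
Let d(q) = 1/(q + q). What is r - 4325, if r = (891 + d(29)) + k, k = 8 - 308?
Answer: -216571/58 ≈ -3734.0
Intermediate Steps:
k = -300
d(q) = 1/(2*q)
r = 34279/58 (r = (891 + (½)/29) - 300 = (891 + (½)*(1/29)) - 300 = (891 + 1/58) - 300 = 51679/58 - 300 = 34279/58 ≈ 591.02)
r - 4325 = 34279/58 - 4325 = -216571/58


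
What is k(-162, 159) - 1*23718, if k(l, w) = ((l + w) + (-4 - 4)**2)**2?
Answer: -19997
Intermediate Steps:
k(l, w) = (64 + l + w)**2 (k(l, w) = ((l + w) + (-8)**2)**2 = ((l + w) + 64)**2 = (64 + l + w)**2)
k(-162, 159) - 1*23718 = (64 - 162 + 159)**2 - 1*23718 = 61**2 - 23718 = 3721 - 23718 = -19997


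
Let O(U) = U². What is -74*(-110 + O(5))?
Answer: 6290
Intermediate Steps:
-74*(-110 + O(5)) = -74*(-110 + 5²) = -74*(-110 + 25) = -74*(-85) = 6290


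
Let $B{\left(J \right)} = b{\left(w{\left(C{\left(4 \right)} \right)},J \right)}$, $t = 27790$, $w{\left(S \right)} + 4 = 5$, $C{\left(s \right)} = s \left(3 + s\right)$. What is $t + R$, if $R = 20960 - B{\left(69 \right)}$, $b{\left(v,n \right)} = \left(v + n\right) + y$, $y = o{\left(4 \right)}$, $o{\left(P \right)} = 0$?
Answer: $48680$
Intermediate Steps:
$w{\left(S \right)} = 1$ ($w{\left(S \right)} = -4 + 5 = 1$)
$y = 0$
$b{\left(v,n \right)} = n + v$ ($b{\left(v,n \right)} = \left(v + n\right) + 0 = \left(n + v\right) + 0 = n + v$)
$B{\left(J \right)} = 1 + J$ ($B{\left(J \right)} = J + 1 = 1 + J$)
$R = 20890$ ($R = 20960 - \left(1 + 69\right) = 20960 - 70 = 20890$)
$t + R = 27790 + 20890 = 48680$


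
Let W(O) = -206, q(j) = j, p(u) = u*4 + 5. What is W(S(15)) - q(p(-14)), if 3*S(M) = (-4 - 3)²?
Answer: -155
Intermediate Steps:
S(M) = 49/3 (S(M) = (-4 - 3)²/3 = (⅓)*(-7)² = (⅓)*49 = 49/3)
p(u) = 5 + 4*u (p(u) = 4*u + 5 = 5 + 4*u)
W(S(15)) - q(p(-14)) = -206 - (5 + 4*(-14)) = -206 - (5 - 56) = -206 - 1*(-51) = -206 + 51 = -155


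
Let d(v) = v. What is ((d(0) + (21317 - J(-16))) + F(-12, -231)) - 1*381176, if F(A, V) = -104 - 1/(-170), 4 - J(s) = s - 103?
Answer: -61214619/170 ≈ -3.6009e+5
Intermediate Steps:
J(s) = 107 - s (J(s) = 4 - (s - 103) = 4 - (-103 + s) = 4 + (103 - s) = 107 - s)
F(A, V) = -17679/170 (F(A, V) = -104 - 1*(-1/170) = -104 + 1/170 = -17679/170)
((d(0) + (21317 - J(-16))) + F(-12, -231)) - 1*381176 = ((0 + (21317 - (107 - 1*(-16)))) - 17679/170) - 1*381176 = ((0 + (21317 - (107 + 16))) - 17679/170) - 381176 = ((0 + (21317 - 1*123)) - 17679/170) - 381176 = ((0 + (21317 - 123)) - 17679/170) - 381176 = ((0 + 21194) - 17679/170) - 381176 = (21194 - 17679/170) - 381176 = 3585301/170 - 381176 = -61214619/170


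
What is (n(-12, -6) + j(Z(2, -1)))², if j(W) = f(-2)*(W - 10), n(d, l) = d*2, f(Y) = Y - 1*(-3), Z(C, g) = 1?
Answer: 1089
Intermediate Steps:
f(Y) = 3 + Y (f(Y) = Y + 3 = 3 + Y)
n(d, l) = 2*d
j(W) = -10 + W (j(W) = (3 - 2)*(W - 10) = 1*(-10 + W) = -10 + W)
(n(-12, -6) + j(Z(2, -1)))² = (2*(-12) + (-10 + 1))² = (-24 - 9)² = (-33)² = 1089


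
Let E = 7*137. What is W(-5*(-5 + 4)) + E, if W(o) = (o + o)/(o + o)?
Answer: 960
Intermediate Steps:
W(o) = 1 (W(o) = (2*o)/((2*o)) = (2*o)*(1/(2*o)) = 1)
E = 959
W(-5*(-5 + 4)) + E = 1 + 959 = 960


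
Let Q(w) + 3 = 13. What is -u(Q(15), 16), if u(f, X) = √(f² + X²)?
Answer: -2*√89 ≈ -18.868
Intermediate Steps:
Q(w) = 10 (Q(w) = -3 + 13 = 10)
u(f, X) = √(X² + f²)
-u(Q(15), 16) = -√(16² + 10²) = -√(256 + 100) = -√356 = -2*√89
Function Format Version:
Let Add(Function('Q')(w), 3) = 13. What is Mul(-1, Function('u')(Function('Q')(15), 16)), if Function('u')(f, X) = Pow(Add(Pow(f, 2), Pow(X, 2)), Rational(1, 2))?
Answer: Mul(-2, Pow(89, Rational(1, 2))) ≈ -18.868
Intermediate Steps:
Function('Q')(w) = 10 (Function('Q')(w) = Add(-3, 13) = 10)
Function('u')(f, X) = Pow(Add(Pow(X, 2), Pow(f, 2)), Rational(1, 2))
Mul(-1, Function('u')(Function('Q')(15), 16)) = Mul(-1, Pow(Add(Pow(16, 2), Pow(10, 2)), Rational(1, 2))) = Mul(-1, Pow(Add(256, 100), Rational(1, 2))) = Mul(-1, Pow(356, Rational(1, 2))) = Mul(-1, Mul(2, Pow(89, Rational(1, 2)))) = Mul(-2, Pow(89, Rational(1, 2)))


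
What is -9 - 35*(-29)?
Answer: 1006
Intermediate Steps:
-9 - 35*(-29) = -9 + 1015 = 1006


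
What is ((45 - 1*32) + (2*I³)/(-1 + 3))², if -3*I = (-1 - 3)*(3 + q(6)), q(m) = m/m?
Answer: 19775809/729 ≈ 27127.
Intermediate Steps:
q(m) = 1
I = 16/3 (I = -(-1 - 3)*(3 + 1)/3 = -(-4)*4/3 = -⅓*(-16) = 16/3 ≈ 5.3333)
((45 - 1*32) + (2*I³)/(-1 + 3))² = ((45 - 1*32) + (2*(16/3)³)/(-1 + 3))² = ((45 - 32) + (2*(4096/27))/2)² = (13 + (8192/27)*(½))² = (13 + 4096/27)² = (4447/27)² = 19775809/729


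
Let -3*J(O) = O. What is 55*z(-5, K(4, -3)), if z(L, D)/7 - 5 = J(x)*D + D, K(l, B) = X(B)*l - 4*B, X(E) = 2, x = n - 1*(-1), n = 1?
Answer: 13475/3 ≈ 4491.7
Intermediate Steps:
x = 2 (x = 1 - 1*(-1) = 1 + 1 = 2)
J(O) = -O/3
K(l, B) = -4*B + 2*l (K(l, B) = 2*l - 4*B = -4*B + 2*l)
z(L, D) = 35 + 7*D/3 (z(L, D) = 35 + 7*((-1/3*2)*D + D) = 35 + 7*(-2*D/3 + D) = 35 + 7*(D/3) = 35 + 7*D/3)
55*z(-5, K(4, -3)) = 55*(35 + 7*(-4*(-3) + 2*4)/3) = 55*(35 + 7*(12 + 8)/3) = 55*(35 + (7/3)*20) = 55*(35 + 140/3) = 55*(245/3) = 13475/3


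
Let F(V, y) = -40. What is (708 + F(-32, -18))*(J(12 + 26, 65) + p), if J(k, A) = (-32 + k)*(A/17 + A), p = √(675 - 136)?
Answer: 4689360/17 + 4676*√11 ≈ 2.9135e+5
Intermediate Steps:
p = 7*√11 (p = √539 = 7*√11 ≈ 23.216)
J(k, A) = 18*A*(-32 + k)/17 (J(k, A) = (-32 + k)*(A*(1/17) + A) = (-32 + k)*(A/17 + A) = (-32 + k)*(18*A/17) = 18*A*(-32 + k)/17)
(708 + F(-32, -18))*(J(12 + 26, 65) + p) = (708 - 40)*((18/17)*65*(-32 + (12 + 26)) + 7*√11) = 668*((18/17)*65*(-32 + 38) + 7*√11) = 668*((18/17)*65*6 + 7*√11) = 668*(7020/17 + 7*√11) = 4689360/17 + 4676*√11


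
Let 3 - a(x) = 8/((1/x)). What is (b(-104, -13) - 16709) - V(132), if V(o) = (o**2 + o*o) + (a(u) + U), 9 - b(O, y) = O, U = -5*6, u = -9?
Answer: -51489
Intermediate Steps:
U = -30
a(x) = 3 - 8*x (a(x) = 3 - 8/(1/x) = 3 - 8*x)
b(O, y) = 9 - O
V(o) = 45 + 2*o**2 (V(o) = (o**2 + o*o) + ((3 - 8*(-9)) - 30) = (o**2 + o**2) + ((3 + 72) - 30) = 2*o**2 + (75 - 30) = 2*o**2 + 45 = 45 + 2*o**2)
(b(-104, -13) - 16709) - V(132) = ((9 - 1*(-104)) - 16709) - (45 + 2*132**2) = ((9 + 104) - 16709) - (45 + 2*17424) = (113 - 16709) - (45 + 34848) = -16596 - 1*34893 = -16596 - 34893 = -51489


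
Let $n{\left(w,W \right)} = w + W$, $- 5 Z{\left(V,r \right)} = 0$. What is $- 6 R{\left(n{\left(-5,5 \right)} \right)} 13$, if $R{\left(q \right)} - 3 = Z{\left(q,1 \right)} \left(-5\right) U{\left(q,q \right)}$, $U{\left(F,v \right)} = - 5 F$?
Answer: $-234$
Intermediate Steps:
$Z{\left(V,r \right)} = 0$ ($Z{\left(V,r \right)} = \left(- \frac{1}{5}\right) 0 = 0$)
$n{\left(w,W \right)} = W + w$
$R{\left(q \right)} = 3$ ($R{\left(q \right)} = 3 + 0 \left(-5\right) \left(- 5 q\right) = 3 + 0 \left(- 5 q\right) = 3 + 0 = 3$)
$- 6 R{\left(n{\left(-5,5 \right)} \right)} 13 = \left(-6\right) 3 \cdot 13 = \left(-18\right) 13 = -234$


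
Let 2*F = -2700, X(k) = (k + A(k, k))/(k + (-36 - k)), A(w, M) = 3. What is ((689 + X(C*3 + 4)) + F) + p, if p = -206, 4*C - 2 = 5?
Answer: -124897/144 ≈ -867.34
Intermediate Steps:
C = 7/4 (C = ½ + (¼)*5 = ½ + 5/4 = 7/4 ≈ 1.7500)
X(k) = -1/12 - k/36 (X(k) = (k + 3)/(k + (-36 - k)) = (3 + k)/(-36) = (3 + k)*(-1/36) = -1/12 - k/36)
F = -1350 (F = (½)*(-2700) = -1350)
((689 + X(C*3 + 4)) + F) + p = ((689 + (-1/12 - ((7/4)*3 + 4)/36)) - 1350) - 206 = ((689 + (-1/12 - (21/4 + 4)/36)) - 1350) - 206 = ((689 + (-1/12 - 1/36*37/4)) - 1350) - 206 = ((689 + (-1/12 - 37/144)) - 1350) - 206 = ((689 - 49/144) - 1350) - 206 = (99167/144 - 1350) - 206 = -95233/144 - 206 = -124897/144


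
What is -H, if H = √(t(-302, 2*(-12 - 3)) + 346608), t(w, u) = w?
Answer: -√346306 ≈ -588.48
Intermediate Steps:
H = √346306 (H = √(-302 + 346608) = √346306 ≈ 588.48)
-H = -√346306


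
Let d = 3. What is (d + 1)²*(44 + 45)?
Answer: 1424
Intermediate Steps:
(d + 1)²*(44 + 45) = (3 + 1)²*(44 + 45) = 4²*89 = 16*89 = 1424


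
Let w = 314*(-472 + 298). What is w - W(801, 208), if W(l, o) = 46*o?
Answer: -64204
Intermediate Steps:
w = -54636 (w = 314*(-174) = -54636)
w - W(801, 208) = -54636 - 46*208 = -54636 - 1*9568 = -54636 - 9568 = -64204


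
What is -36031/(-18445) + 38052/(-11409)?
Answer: -96930487/70146335 ≈ -1.3818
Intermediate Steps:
-36031/(-18445) + 38052/(-11409) = -36031*(-1/18445) + 38052*(-1/11409) = 36031/18445 - 12684/3803 = -96930487/70146335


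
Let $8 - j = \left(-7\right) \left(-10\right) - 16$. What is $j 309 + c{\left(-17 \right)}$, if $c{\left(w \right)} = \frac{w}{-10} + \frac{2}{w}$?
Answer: $- \frac{2416111}{170} \approx -14212.0$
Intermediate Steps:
$c{\left(w \right)} = \frac{2}{w} - \frac{w}{10}$ ($c{\left(w \right)} = w \left(- \frac{1}{10}\right) + \frac{2}{w} = - \frac{w}{10} + \frac{2}{w} = \frac{2}{w} - \frac{w}{10}$)
$j = -46$ ($j = 8 - \left(\left(-7\right) \left(-10\right) - 16\right) = 8 - \left(70 - 16\right) = 8 - 54 = -46$)
$j 309 + c{\left(-17 \right)} = \left(-46\right) 309 + \left(\frac{2}{-17} - - \frac{17}{10}\right) = -14214 + \left(2 \left(- \frac{1}{17}\right) + \frac{17}{10}\right) = -14214 + \left(- \frac{2}{17} + \frac{17}{10}\right) = -14214 + \frac{269}{170} = - \frac{2416111}{170}$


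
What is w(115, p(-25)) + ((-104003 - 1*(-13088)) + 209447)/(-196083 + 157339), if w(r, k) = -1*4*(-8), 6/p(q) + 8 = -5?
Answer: 280319/9686 ≈ 28.941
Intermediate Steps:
p(q) = -6/13 (p(q) = 6/(-8 - 5) = 6/(-13) = 6*(-1/13) = -6/13)
w(r, k) = 32 (w(r, k) = -4*(-8) = 32)
w(115, p(-25)) + ((-104003 - 1*(-13088)) + 209447)/(-196083 + 157339) = 32 + ((-104003 - 1*(-13088)) + 209447)/(-196083 + 157339) = 32 + ((-104003 + 13088) + 209447)/(-38744) = 32 + (-90915 + 209447)*(-1/38744) = 32 + 118532*(-1/38744) = 32 - 29633/9686 = 280319/9686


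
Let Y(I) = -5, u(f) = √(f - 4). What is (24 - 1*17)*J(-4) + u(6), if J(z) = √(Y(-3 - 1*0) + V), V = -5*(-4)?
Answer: √2 + 7*√15 ≈ 28.525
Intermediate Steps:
u(f) = √(-4 + f)
V = 20
J(z) = √15 (J(z) = √(-5 + 20) = √15)
(24 - 1*17)*J(-4) + u(6) = (24 - 1*17)*√15 + √(-4 + 6) = (24 - 17)*√15 + √2 = 7*√15 + √2 = √2 + 7*√15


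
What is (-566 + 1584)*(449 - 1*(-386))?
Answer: 850030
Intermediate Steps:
(-566 + 1584)*(449 - 1*(-386)) = 1018*(449 + 386) = 1018*835 = 850030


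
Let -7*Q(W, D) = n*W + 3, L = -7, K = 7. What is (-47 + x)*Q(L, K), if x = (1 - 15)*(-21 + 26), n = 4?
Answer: -2925/7 ≈ -417.86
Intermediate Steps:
Q(W, D) = -3/7 - 4*W/7 (Q(W, D) = -(4*W + 3)/7 = -(3 + 4*W)/7 = -3/7 - 4*W/7)
x = -70 (x = -14*5 = -70)
(-47 + x)*Q(L, K) = (-47 - 70)*(-3/7 - 4/7*(-7)) = -117*(-3/7 + 4) = -117*25/7 = -2925/7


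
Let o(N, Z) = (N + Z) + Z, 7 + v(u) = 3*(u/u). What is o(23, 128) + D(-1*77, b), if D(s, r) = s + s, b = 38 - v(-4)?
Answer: 125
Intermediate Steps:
v(u) = -4 (v(u) = -7 + 3*(u/u) = -7 + 3*1 = -7 + 3 = -4)
b = 42 (b = 38 - 1*(-4) = 38 + 4 = 42)
D(s, r) = 2*s
o(N, Z) = N + 2*Z
o(23, 128) + D(-1*77, b) = (23 + 2*128) + 2*(-1*77) = (23 + 256) + 2*(-77) = 279 - 154 = 125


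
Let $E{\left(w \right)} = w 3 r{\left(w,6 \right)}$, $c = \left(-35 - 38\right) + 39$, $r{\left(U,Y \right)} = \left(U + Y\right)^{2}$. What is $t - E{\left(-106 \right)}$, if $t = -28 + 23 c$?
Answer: $3179190$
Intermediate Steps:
$c = -34$ ($c = -73 + 39 = -34$)
$E{\left(w \right)} = 3 w \left(6 + w\right)^{2}$ ($E{\left(w \right)} = w 3 \left(w + 6\right)^{2} = 3 w \left(6 + w\right)^{2}$)
$t = -810$ ($t = -28 + 23 \left(-34\right) = -28 - 782 = -810$)
$t - E{\left(-106 \right)} = -810 - 3 \left(-106\right) \left(6 - 106\right)^{2} = -810 - 3 \left(-106\right) \left(-100\right)^{2} = -810 - 3 \left(-106\right) 10000 = -810 - -3180000 = -810 + 3180000 = 3179190$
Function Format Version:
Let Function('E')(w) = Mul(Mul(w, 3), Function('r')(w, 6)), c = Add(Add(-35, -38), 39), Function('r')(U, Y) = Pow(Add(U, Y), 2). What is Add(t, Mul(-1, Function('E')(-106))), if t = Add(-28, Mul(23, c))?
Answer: 3179190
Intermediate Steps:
c = -34 (c = Add(-73, 39) = -34)
Function('E')(w) = Mul(3, w, Pow(Add(6, w), 2)) (Function('E')(w) = Mul(Mul(w, 3), Pow(Add(w, 6), 2)) = Mul(Mul(3, w), Pow(Add(6, w), 2)) = Mul(3, w, Pow(Add(6, w), 2)))
t = -810 (t = Add(-28, Mul(23, -34)) = Add(-28, -782) = -810)
Add(t, Mul(-1, Function('E')(-106))) = Add(-810, Mul(-1, Mul(3, -106, Pow(Add(6, -106), 2)))) = Add(-810, Mul(-1, Mul(3, -106, Pow(-100, 2)))) = Add(-810, Mul(-1, Mul(3, -106, 10000))) = Add(-810, Mul(-1, -3180000)) = Add(-810, 3180000) = 3179190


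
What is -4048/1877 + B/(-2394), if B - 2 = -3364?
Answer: -1690219/2246769 ≈ -0.75229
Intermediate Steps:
B = -3362 (B = 2 - 3364 = -3362)
-4048/1877 + B/(-2394) = -4048/1877 - 3362/(-2394) = -4048*1/1877 - 3362*(-1/2394) = -4048/1877 + 1681/1197 = -1690219/2246769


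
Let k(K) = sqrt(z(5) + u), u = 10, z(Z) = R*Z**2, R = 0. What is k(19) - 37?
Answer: -37 + sqrt(10) ≈ -33.838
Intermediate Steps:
z(Z) = 0 (z(Z) = 0*Z**2 = 0)
k(K) = sqrt(10) (k(K) = sqrt(0 + 10) = sqrt(10))
k(19) - 37 = sqrt(10) - 37 = -37 + sqrt(10)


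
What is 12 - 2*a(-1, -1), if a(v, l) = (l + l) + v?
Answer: 18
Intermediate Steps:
a(v, l) = v + 2*l (a(v, l) = 2*l + v = v + 2*l)
12 - 2*a(-1, -1) = 12 - 2*(-1 + 2*(-1)) = 12 - 2*(-1 - 2) = 12 - 2*(-3) = 12 + 6 = 18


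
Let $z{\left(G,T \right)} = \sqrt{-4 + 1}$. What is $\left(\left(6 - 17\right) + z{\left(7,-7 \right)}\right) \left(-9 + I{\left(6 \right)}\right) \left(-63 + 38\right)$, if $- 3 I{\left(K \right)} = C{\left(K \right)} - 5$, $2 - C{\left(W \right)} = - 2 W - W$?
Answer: $-3850 + 350 i \sqrt{3} \approx -3850.0 + 606.22 i$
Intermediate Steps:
$C{\left(W \right)} = 2 + 3 W$ ($C{\left(W \right)} = 2 - \left(- 2 W - W\right) = 2 - - 3 W = 2 + 3 W$)
$I{\left(K \right)} = 1 - K$ ($I{\left(K \right)} = - \frac{\left(2 + 3 K\right) - 5}{3} = - \frac{-3 + 3 K}{3} = 1 - K$)
$z{\left(G,T \right)} = i \sqrt{3}$ ($z{\left(G,T \right)} = \sqrt{-3} = i \sqrt{3}$)
$\left(\left(6 - 17\right) + z{\left(7,-7 \right)}\right) \left(-9 + I{\left(6 \right)}\right) \left(-63 + 38\right) = \left(\left(6 - 17\right) + i \sqrt{3}\right) \left(-9 + \left(1 - 6\right)\right) \left(-63 + 38\right) = \left(\left(6 - 17\right) + i \sqrt{3}\right) \left(-9 + \left(1 - 6\right)\right) \left(-25\right) = \left(-11 + i \sqrt{3}\right) \left(-9 - 5\right) \left(-25\right) = \left(-11 + i \sqrt{3}\right) \left(-14\right) \left(-25\right) = \left(154 - 14 i \sqrt{3}\right) \left(-25\right) = -3850 + 350 i \sqrt{3}$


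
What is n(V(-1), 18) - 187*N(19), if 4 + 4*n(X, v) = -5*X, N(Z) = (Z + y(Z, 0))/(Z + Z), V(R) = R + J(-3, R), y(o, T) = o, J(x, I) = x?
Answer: -183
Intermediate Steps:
V(R) = -3 + R (V(R) = R - 3 = -3 + R)
N(Z) = 1 (N(Z) = (Z + Z)/(Z + Z) = (2*Z)/((2*Z)) = (2*Z)*(1/(2*Z)) = 1)
n(X, v) = -1 - 5*X/4 (n(X, v) = -1 + (-5*X)/4 = -1 - 5*X/4)
n(V(-1), 18) - 187*N(19) = (-1 - 5*(-3 - 1)/4) - 187*1 = (-1 - 5/4*(-4)) - 187 = (-1 + 5) - 187 = 4 - 187 = -183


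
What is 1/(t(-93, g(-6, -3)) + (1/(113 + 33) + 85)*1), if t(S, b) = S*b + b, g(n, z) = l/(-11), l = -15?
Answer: -1606/64959 ≈ -0.024723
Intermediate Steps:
g(n, z) = 15/11 (g(n, z) = -15/(-11) = -15*(-1/11) = 15/11)
t(S, b) = b + S*b
1/(t(-93, g(-6, -3)) + (1/(113 + 33) + 85)*1) = 1/(15*(1 - 93)/11 + (1/(113 + 33) + 85)*1) = 1/((15/11)*(-92) + (1/146 + 85)*1) = 1/(-1380/11 + (1/146 + 85)*1) = 1/(-1380/11 + (12411/146)*1) = 1/(-1380/11 + 12411/146) = 1/(-64959/1606) = -1606/64959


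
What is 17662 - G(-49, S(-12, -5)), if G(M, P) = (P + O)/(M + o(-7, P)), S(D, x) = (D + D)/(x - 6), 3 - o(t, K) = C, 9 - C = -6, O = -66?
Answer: 11850500/671 ≈ 17661.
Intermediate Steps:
C = 15 (C = 9 - 1*(-6) = 9 + 6 = 15)
o(t, K) = -12 (o(t, K) = 3 - 1*15 = 3 - 15 = -12)
S(D, x) = 2*D/(-6 + x) (S(D, x) = (2*D)/(-6 + x) = 2*D/(-6 + x))
G(M, P) = (-66 + P)/(-12 + M) (G(M, P) = (P - 66)/(M - 12) = (-66 + P)/(-12 + M))
17662 - G(-49, S(-12, -5)) = 17662 - (-66 + 2*(-12)/(-6 - 5))/(-12 - 49) = 17662 - (-66 + 2*(-12)/(-11))/(-61) = 17662 - (-1)*(-66 + 2*(-12)*(-1/11))/61 = 17662 - (-1)*(-66 + 24/11)/61 = 17662 - (-1)*(-702)/(61*11) = 17662 - 1*702/671 = 17662 - 702/671 = 11850500/671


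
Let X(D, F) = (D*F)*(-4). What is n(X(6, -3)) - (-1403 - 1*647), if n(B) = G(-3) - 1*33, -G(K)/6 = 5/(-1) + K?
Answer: 2065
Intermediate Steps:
G(K) = 30 - 6*K (G(K) = -6*(5/(-1) + K) = -6*(5*(-1) + K) = -6*(-5 + K) = 30 - 6*K)
X(D, F) = -4*D*F
n(B) = 15 (n(B) = (30 - 6*(-3)) - 1*33 = (30 + 18) - 33 = 48 - 33 = 15)
n(X(6, -3)) - (-1403 - 1*647) = 15 - (-1403 - 1*647) = 15 - (-1403 - 647) = 15 - 1*(-2050) = 15 + 2050 = 2065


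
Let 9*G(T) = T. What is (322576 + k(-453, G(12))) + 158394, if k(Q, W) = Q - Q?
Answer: 480970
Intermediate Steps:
G(T) = T/9
k(Q, W) = 0
(322576 + k(-453, G(12))) + 158394 = (322576 + 0) + 158394 = 322576 + 158394 = 480970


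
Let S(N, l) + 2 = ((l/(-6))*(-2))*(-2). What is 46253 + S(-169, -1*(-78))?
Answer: 46199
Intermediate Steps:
S(N, l) = -2 - 2*l/3 (S(N, l) = -2 + ((l/(-6))*(-2))*(-2) = -2 + ((l*(-1/6))*(-2))*(-2) = -2 + (-l/6*(-2))*(-2) = -2 + (l/3)*(-2) = -2 - 2*l/3)
46253 + S(-169, -1*(-78)) = 46253 + (-2 - (-2)*(-78)/3) = 46253 + (-2 - 2/3*78) = 46253 + (-2 - 52) = 46253 - 54 = 46199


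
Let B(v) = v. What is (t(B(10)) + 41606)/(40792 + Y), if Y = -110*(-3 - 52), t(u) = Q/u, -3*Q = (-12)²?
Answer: 104003/117105 ≈ 0.88812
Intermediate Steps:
Q = -48 (Q = -⅓*(-12)² = -⅓*144 = -48)
t(u) = -48/u
Y = 6050 (Y = -110*(-55) = 6050)
(t(B(10)) + 41606)/(40792 + Y) = (-48/10 + 41606)/(40792 + 6050) = (-48*⅒ + 41606)/46842 = (-24/5 + 41606)*(1/46842) = (208006/5)*(1/46842) = 104003/117105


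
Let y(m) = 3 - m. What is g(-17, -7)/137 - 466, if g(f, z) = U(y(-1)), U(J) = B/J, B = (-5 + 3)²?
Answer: -63841/137 ≈ -465.99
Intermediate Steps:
B = 4 (B = (-2)² = 4)
U(J) = 4/J
g(f, z) = 1 (g(f, z) = 4/(3 - 1*(-1)) = 4/(3 + 1) = 4/4 = 4*(¼) = 1)
g(-17, -7)/137 - 466 = 1/137 - 466 = -63841/137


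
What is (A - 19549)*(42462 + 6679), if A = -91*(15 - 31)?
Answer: -889108113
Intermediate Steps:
A = 1456 (A = -91*(-16) = 1456)
(A - 19549)*(42462 + 6679) = (1456 - 19549)*(42462 + 6679) = -18093*49141 = -889108113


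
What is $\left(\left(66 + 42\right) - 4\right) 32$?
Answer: $3328$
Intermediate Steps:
$\left(\left(66 + 42\right) - 4\right) 32 = \left(108 - 4\right) 32 = 104 \cdot 32 = 3328$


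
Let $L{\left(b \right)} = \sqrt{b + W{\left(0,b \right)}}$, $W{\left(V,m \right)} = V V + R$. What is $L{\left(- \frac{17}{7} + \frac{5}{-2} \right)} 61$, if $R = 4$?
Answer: $\frac{61 i \sqrt{182}}{14} \approx 58.781 i$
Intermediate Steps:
$W{\left(V,m \right)} = 4 + V^{2}$ ($W{\left(V,m \right)} = V V + 4 = V^{2} + 4 = 4 + V^{2}$)
$L{\left(b \right)} = \sqrt{4 + b}$ ($L{\left(b \right)} = \sqrt{b + \left(4 + 0^{2}\right)} = \sqrt{b + \left(4 + 0\right)} = \sqrt{b + 4} = \sqrt{4 + b}$)
$L{\left(- \frac{17}{7} + \frac{5}{-2} \right)} 61 = \sqrt{4 + \left(- \frac{17}{7} + \frac{5}{-2}\right)} 61 = \sqrt{4 + \left(\left(-17\right) \frac{1}{7} + 5 \left(- \frac{1}{2}\right)\right)} 61 = \sqrt{4 - \frac{69}{14}} \cdot 61 = \sqrt{- \frac{13}{14}} \cdot 61 = \frac{i \sqrt{182}}{14} \cdot 61 = \frac{61 i \sqrt{182}}{14}$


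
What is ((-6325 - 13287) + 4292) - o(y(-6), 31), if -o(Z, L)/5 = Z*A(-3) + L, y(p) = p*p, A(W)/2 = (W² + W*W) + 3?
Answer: -7605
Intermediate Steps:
A(W) = 6 + 4*W² (A(W) = 2*((W² + W*W) + 3) = 2*((W² + W²) + 3) = 2*(2*W² + 3) = 2*(3 + 2*W²) = 6 + 4*W²)
y(p) = p²
o(Z, L) = -210*Z - 5*L (o(Z, L) = -5*(Z*(6 + 4*(-3)²) + L) = -5*(Z*(6 + 4*9) + L) = -5*(Z*(6 + 36) + L) = -5*(Z*42 + L) = -5*(42*Z + L) = -5*(L + 42*Z) = -210*Z - 5*L)
((-6325 - 13287) + 4292) - o(y(-6), 31) = ((-6325 - 13287) + 4292) - (-210*(-6)² - 5*31) = (-19612 + 4292) - (-210*36 - 155) = -15320 - (-7560 - 155) = -15320 - 1*(-7715) = -15320 + 7715 = -7605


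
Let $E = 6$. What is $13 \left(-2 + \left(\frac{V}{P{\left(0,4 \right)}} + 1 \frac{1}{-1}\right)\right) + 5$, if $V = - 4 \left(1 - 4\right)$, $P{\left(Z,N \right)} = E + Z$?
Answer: $-8$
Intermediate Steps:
$P{\left(Z,N \right)} = 6 + Z$
$V = 12$ ($V = \left(-4\right) \left(-3\right) = 12$)
$13 \left(-2 + \left(\frac{V}{P{\left(0,4 \right)}} + 1 \frac{1}{-1}\right)\right) + 5 = 13 \left(-2 + \left(\frac{12}{6 + 0} + 1 \frac{1}{-1}\right)\right) + 5 = 13 \left(-2 + \left(\frac{12}{6} + 1 \left(-1\right)\right)\right) + 5 = 13 \left(-2 + \left(12 \cdot \frac{1}{6} - 1\right)\right) + 5 = 13 \left(-2 + \left(2 - 1\right)\right) + 5 = 13 \left(-2 + 1\right) + 5 = 13 \left(-1\right) + 5 = -13 + 5 = -8$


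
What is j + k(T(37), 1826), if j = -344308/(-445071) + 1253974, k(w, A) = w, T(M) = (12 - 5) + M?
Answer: 558127389586/445071 ≈ 1.2540e+6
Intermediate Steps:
T(M) = 7 + M
j = 558107806462/445071 (j = -344308*(-1/445071) + 1253974 = 344308/445071 + 1253974 = 558107806462/445071 ≈ 1.2540e+6)
j + k(T(37), 1826) = 558107806462/445071 + (7 + 37) = 558107806462/445071 + 44 = 558127389586/445071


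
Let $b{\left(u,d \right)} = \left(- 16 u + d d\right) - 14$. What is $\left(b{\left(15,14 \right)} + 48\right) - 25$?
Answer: $-35$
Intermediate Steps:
$b{\left(u,d \right)} = -14 + d^{2} - 16 u$ ($b{\left(u,d \right)} = \left(- 16 u + d^{2}\right) - 14 = \left(d^{2} - 16 u\right) - 14 = -14 + d^{2} - 16 u$)
$\left(b{\left(15,14 \right)} + 48\right) - 25 = \left(\left(-14 + 14^{2} - 240\right) + 48\right) - 25 = \left(\left(-14 + 196 - 240\right) + 48\right) - 25 = \left(-58 + 48\right) - 25 = -10 - 25 = -35$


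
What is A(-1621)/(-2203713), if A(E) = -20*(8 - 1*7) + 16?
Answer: 4/2203713 ≈ 1.8151e-6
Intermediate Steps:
A(E) = -4 (A(E) = -20*(8 - 7) + 16 = -20*1 + 16 = -20 + 16 = -4)
A(-1621)/(-2203713) = -4/(-2203713) = -4*(-1/2203713) = 4/2203713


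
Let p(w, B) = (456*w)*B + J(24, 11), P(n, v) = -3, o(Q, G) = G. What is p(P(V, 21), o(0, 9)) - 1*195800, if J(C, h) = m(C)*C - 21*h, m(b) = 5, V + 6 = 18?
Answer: -208223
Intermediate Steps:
V = 12 (V = -6 + 18 = 12)
J(C, h) = -21*h + 5*C (J(C, h) = 5*C - 21*h = -21*h + 5*C)
p(w, B) = -111 + 456*B*w (p(w, B) = (456*w)*B + (-21*11 + 5*24) = 456*B*w + (-231 + 120) = 456*B*w - 111 = -111 + 456*B*w)
p(P(V, 21), o(0, 9)) - 1*195800 = (-111 + 456*9*(-3)) - 1*195800 = (-111 - 12312) - 195800 = -12423 - 195800 = -208223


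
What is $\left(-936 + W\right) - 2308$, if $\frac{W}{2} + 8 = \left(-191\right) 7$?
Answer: $-5934$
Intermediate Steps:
$W = -2690$ ($W = -16 + 2 \left(\left(-191\right) 7\right) = -16 + 2 \left(-1337\right) = -16 - 2674 = -2690$)
$\left(-936 + W\right) - 2308 = \left(-936 - 2690\right) - 2308 = -3626 - 2308 = -5934$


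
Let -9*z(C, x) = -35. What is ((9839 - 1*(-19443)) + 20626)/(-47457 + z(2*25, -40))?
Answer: -224586/213539 ≈ -1.0517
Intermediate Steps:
z(C, x) = 35/9 (z(C, x) = -1/9*(-35) = 35/9)
((9839 - 1*(-19443)) + 20626)/(-47457 + z(2*25, -40)) = ((9839 - 1*(-19443)) + 20626)/(-47457 + 35/9) = ((9839 + 19443) + 20626)/(-427078/9) = (29282 + 20626)*(-9/427078) = 49908*(-9/427078) = -224586/213539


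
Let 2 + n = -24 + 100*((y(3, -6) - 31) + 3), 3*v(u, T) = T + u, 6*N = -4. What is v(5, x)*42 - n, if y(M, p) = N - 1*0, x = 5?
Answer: 9098/3 ≈ 3032.7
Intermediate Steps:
N = -⅔ (N = (⅙)*(-4) = -⅔ ≈ -0.66667)
v(u, T) = T/3 + u/3 (v(u, T) = (T + u)/3 = T/3 + u/3)
y(M, p) = -⅔ (y(M, p) = -⅔ - 1*0 = -⅔ + 0 = -⅔)
n = -8678/3 (n = -2 + (-24 + 100*((-⅔ - 31) + 3)) = -2 + (-24 + 100*(-95/3 + 3)) = -2 + (-24 + 100*(-86/3)) = -2 + (-24 - 8600/3) = -2 - 8672/3 = -8678/3 ≈ -2892.7)
v(5, x)*42 - n = ((⅓)*5 + (⅓)*5)*42 - 1*(-8678/3) = (5/3 + 5/3)*42 + 8678/3 = (10/3)*42 + 8678/3 = 140 + 8678/3 = 9098/3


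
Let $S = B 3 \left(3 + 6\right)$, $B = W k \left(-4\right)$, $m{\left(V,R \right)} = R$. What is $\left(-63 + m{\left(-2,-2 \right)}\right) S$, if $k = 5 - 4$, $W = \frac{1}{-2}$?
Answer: $-3510$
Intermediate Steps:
$W = - \frac{1}{2} \approx -0.5$
$k = 1$
$B = 2$ ($B = \left(- \frac{1}{2}\right) 1 \left(-4\right) = \left(- \frac{1}{2}\right) \left(-4\right) = 2$)
$S = 54$ ($S = 2 \cdot 3 \left(3 + 6\right) = 2 \cdot 3 \cdot 9 = 2 \cdot 27 = 54$)
$\left(-63 + m{\left(-2,-2 \right)}\right) S = \left(-63 - 2\right) 54 = \left(-65\right) 54 = -3510$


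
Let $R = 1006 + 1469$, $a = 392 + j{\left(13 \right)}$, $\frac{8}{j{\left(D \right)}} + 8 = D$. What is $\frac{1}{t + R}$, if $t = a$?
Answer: $\frac{5}{14343} \approx 0.0003486$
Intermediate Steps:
$j{\left(D \right)} = \frac{8}{-8 + D}$
$a = \frac{1968}{5}$ ($a = 392 + \frac{8}{-8 + 13} = 392 + \frac{8}{5} = \frac{1968}{5} \approx 393.6$)
$t = \frac{1968}{5} \approx 393.6$
$R = 2475$
$\frac{1}{t + R} = \frac{1}{\frac{1968}{5} + 2475} = \frac{1}{\frac{14343}{5}} = \frac{5}{14343}$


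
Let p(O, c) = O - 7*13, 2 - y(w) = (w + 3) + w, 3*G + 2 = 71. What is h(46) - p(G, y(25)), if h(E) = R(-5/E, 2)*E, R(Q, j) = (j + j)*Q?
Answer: 48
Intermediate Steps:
G = 23 (G = -2/3 + (1/3)*71 = -2/3 + 71/3 = 23)
R(Q, j) = 2*Q*j (R(Q, j) = (2*j)*Q = 2*Q*j)
y(w) = -1 - 2*w (y(w) = 2 - ((w + 3) + w) = 2 - ((3 + w) + w) = 2 - (3 + 2*w) = 2 + (-3 - 2*w) = -1 - 2*w)
p(O, c) = -91 + O (p(O, c) = O - 91 = -91 + O)
h(E) = -20 (h(E) = (2*(-5/E)*2)*E = (-20/E)*E = -20)
h(46) - p(G, y(25)) = -20 - (-91 + 23) = -20 - 1*(-68) = -20 + 68 = 48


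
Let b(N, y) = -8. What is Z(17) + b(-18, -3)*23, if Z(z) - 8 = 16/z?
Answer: -2976/17 ≈ -175.06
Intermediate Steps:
Z(z) = 8 + 16/z
Z(17) + b(-18, -3)*23 = (8 + 16/17) - 8*23 = (8 + 16*(1/17)) - 184 = (8 + 16/17) - 184 = 152/17 - 184 = -2976/17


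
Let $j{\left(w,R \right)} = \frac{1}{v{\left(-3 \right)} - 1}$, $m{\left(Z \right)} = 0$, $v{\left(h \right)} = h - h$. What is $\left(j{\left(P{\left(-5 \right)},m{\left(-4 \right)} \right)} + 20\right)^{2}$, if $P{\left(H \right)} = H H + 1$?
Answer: $361$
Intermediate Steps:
$v{\left(h \right)} = 0$
$P{\left(H \right)} = 1 + H^{2}$ ($P{\left(H \right)} = H^{2} + 1 = 1 + H^{2}$)
$j{\left(w,R \right)} = -1$ ($j{\left(w,R \right)} = \frac{1}{0 - 1} = \frac{1}{-1} = -1$)
$\left(j{\left(P{\left(-5 \right)},m{\left(-4 \right)} \right)} + 20\right)^{2} = \left(-1 + 20\right)^{2} = 19^{2} = 361$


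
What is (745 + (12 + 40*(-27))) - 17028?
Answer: -17351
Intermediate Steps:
(745 + (12 + 40*(-27))) - 17028 = (745 + (12 - 1080)) - 17028 = (745 - 1068) - 17028 = -323 - 17028 = -17351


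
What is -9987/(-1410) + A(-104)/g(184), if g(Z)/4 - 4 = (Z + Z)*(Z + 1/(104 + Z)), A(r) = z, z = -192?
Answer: 4057348639/572888170 ≈ 7.0823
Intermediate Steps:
A(r) = -192
g(Z) = 16 + 8*Z*(Z + 1/(104 + Z)) (g(Z) = 16 + 4*((Z + Z)*(Z + 1/(104 + Z))) = 16 + 4*((2*Z)*(Z + 1/(104 + Z))) = 16 + 4*(2*Z*(Z + 1/(104 + Z))) = 16 + 8*Z*(Z + 1/(104 + Z)))
-9987/(-1410) + A(-104)/g(184) = -9987/(-1410) - 192*(104 + 184)/(8*(208 + 184³ + 3*184 + 104*184²)) = -9987*(-1/1410) - 192*36/(208 + 6229504 + 552 + 104*33856) = 3329/470 - 192*36/(208 + 6229504 + 552 + 3521024) = 3329/470 - 192/(8*(1/288)*9751288) = 3329/470 - 192/2437822/9 = 3329/470 - 192*9/2437822 = 3329/470 - 864/1218911 = 4057348639/572888170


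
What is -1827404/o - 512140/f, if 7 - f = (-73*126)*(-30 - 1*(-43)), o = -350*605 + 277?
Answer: 110219015504/25288152813 ≈ 4.3585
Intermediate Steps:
o = -211473 (o = -211750 + 277 = -211473)
f = 119581 (f = 7 - (-73*126)*(-30 - 1*(-43)) = 7 - (-9198)*(-30 + 43) = 7 - (-9198)*13 = 7 - 1*(-119574) = 7 + 119574 = 119581)
-1827404/o - 512140/f = -1827404/(-211473) - 512140/119581 = -1827404*(-1/211473) - 512140*1/119581 = 1827404/211473 - 512140/119581 = 110219015504/25288152813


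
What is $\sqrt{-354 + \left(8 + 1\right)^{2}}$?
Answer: $i \sqrt{273} \approx 16.523 i$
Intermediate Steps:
$\sqrt{-354 + \left(8 + 1\right)^{2}} = \sqrt{-354 + 9^{2}} = \sqrt{-354 + 81} = \sqrt{-273} = i \sqrt{273}$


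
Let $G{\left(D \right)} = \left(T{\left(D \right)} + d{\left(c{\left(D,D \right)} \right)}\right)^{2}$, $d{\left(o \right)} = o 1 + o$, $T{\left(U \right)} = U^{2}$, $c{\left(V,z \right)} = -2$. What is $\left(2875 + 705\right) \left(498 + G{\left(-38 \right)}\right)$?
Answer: $7425270840$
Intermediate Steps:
$d{\left(o \right)} = 2 o$ ($d{\left(o \right)} = o + o = 2 o$)
$G{\left(D \right)} = \left(-4 + D^{2}\right)^{2}$ ($G{\left(D \right)} = \left(D^{2} + 2 \left(-2\right)\right)^{2} = \left(D^{2} - 4\right)^{2} = \left(-4 + D^{2}\right)^{2}$)
$\left(2875 + 705\right) \left(498 + G{\left(-38 \right)}\right) = \left(2875 + 705\right) \left(498 + \left(-4 + \left(-38\right)^{2}\right)^{2}\right) = 3580 \left(498 + \left(-4 + 1444\right)^{2}\right) = 3580 \left(498 + 1440^{2}\right) = 3580 \left(498 + 2073600\right) = 3580 \cdot 2074098 = 7425270840$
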